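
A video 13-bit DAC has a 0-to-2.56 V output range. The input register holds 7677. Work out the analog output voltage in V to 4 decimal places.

2.3991 V

LSB = 2.56 V / 2^13 = 312.50 µV.
V_out = 0 + 7677 × 0.0003125 V = 2.39906 V.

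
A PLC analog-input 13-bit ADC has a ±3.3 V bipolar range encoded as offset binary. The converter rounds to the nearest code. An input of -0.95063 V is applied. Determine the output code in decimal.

code 2916

Full-scale span = 6.6 V; LSB = 6.6/2^13 = 0.806 mV.
(V_in − V_low)/LSB = (-0.95063 − (−3.3)) / 0.000805664 = 2916.067.
Round → code 2916.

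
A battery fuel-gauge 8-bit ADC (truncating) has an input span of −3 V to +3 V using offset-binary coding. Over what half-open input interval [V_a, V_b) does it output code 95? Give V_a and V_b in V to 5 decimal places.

LSB = 6/2^8 = 23.438 mV.
V_a = V_low + 95·LSB = -0.773438 V; V_b = V_low + 96·LSB = -0.75 V.

[-0.77344 V, -0.75000 V)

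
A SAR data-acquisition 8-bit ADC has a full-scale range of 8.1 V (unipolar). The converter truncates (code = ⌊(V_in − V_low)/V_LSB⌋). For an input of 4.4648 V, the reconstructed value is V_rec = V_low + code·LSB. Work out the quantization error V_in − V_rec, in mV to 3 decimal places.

One LSB is 8.1 V / 256 = 31.641 mV.
Scaled input = 141.1097 LSBs, so code = 141.
V_rec = 0 + 141·0.0316406 = 4.4613281 V.
Error = 4.4648 − 4.4613281 = 0.00347188 V = 3.472 mV.

3.472 mV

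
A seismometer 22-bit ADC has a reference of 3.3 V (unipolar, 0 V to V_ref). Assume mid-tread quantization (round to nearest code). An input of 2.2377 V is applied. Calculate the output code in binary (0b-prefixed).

code 0b1010110110010111010111 (decimal 2844119)

LSB = 3.3 V / 4194304 = 0.79 µV.
Input sits at 2844119.412 steps above V_low.
So the output code is 2844119.
In binary (0b-prefixed): 0b1010110110010111010111.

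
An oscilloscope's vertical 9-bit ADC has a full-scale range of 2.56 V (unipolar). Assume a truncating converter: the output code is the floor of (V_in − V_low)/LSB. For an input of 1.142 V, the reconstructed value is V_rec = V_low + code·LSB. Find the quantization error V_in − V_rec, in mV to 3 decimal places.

Step size: 2.56 V ÷ 2^9 = 5.000 mV.
(V_in − V_low)/LSB = (1.142 − 0)/0.005 = 228.4000 → code 228 (floor).
V_rec = 0 + 228·0.005 = 1.14 V.
Difference: 0.002 V → 2.000 mV.

2.000 mV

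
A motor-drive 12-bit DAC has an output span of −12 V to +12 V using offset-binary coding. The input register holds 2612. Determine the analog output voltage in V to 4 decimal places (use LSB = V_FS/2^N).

3.3047 V

LSB = 24 V / 2^12 = 5.859 mV.
V_out = (−12) + 2612 × 0.00585938 V = 3.30469 V.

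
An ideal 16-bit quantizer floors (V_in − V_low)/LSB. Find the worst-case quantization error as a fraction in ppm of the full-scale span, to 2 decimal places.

Truncating → worst-case error = 1 LSB = V_FS/2^16, so 1e+06/65536 = 15.2588 ppm of full scale.

15.26 ppm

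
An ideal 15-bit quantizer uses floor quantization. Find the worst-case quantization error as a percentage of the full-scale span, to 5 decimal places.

Truncating → worst-case error = 1 LSB = V_FS/2^15, so 100/32768 = 0.00305176 % of full scale.

0.00305 %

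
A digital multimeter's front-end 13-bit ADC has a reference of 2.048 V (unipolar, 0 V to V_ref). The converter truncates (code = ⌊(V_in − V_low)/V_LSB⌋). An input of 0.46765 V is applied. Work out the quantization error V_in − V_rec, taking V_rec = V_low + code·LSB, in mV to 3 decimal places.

Step size: 2.048 V ÷ 2^13 = 250.00 µV.
Scaled input = 1870.6000 LSBs, so code = 1870.
Reconstructed: 0.4675 V.
V_in − V_rec = 0.00015 V = 0.150 mV.

0.150 mV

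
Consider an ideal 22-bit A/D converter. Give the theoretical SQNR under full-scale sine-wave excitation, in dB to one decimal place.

SNR ≈ 6.02·N + 1.76 dB = 6.02·22 + 1.76 = 134.20 dB.

134.2 dB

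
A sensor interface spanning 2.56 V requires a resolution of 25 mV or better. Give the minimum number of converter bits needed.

7 bits

Number of steps required ≥ 2.56 V / 25 mV = 102.40.
Need 2^N ≥ 102.40; 2^6 = 64, 2^7 = 128.
Minimum N = 7.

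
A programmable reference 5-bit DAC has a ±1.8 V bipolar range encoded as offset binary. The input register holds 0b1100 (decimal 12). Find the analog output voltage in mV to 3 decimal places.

-450.000 mV

LSB = 3.6 V / 2^5 = 112.500 mV.
Code 0b1100 = 12 decimal.
V_out = (−1.8) + 12 × 0.1125 V = -0.45 V.
= -450.000 mV.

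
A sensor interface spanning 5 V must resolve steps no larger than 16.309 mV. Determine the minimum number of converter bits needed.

9 bits

Number of steps required ≥ 5 V / 16.309 mV = 306.58.
Need 2^N ≥ 306.58; 2^8 = 256, 2^9 = 512.
Minimum N = 9.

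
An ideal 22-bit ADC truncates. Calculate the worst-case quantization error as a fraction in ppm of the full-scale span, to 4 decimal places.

0.2384 ppm

Truncating → worst-case error = 1 LSB = V_FS/2^22, so 1e+06/4194304 = 0.238419 ppm of full scale.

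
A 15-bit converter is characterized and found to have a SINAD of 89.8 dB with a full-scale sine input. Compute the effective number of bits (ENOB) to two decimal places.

ENOB = (SINAD − 1.76) / 6.02 = (89.8 − 1.76)/6.02 = 14.625.

14.62 bits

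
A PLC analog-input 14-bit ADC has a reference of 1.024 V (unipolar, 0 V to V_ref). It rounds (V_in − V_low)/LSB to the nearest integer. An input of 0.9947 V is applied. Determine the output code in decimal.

code 15915

With 16384 levels over 1.024 V, one step is 62.50 µV.
Input sits at 15915.200 steps above V_low.
So the output code is 15915.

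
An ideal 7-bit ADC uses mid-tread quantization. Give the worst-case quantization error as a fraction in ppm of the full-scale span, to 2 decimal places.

Rounding → worst-case error = ½ LSB = V_FS/2^8, so 1e+06/256 = 3906.25 ppm of full scale.

3906.25 ppm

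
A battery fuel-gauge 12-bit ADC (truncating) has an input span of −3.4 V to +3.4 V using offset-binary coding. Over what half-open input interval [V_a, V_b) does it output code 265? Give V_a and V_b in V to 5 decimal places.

[-2.96006 V, -2.95840 V)

LSB = 6.8/2^12 = 1.660 mV.
V_a = V_low + 265·LSB = -2.96006 V; V_b = V_low + 266·LSB = -2.9584 V.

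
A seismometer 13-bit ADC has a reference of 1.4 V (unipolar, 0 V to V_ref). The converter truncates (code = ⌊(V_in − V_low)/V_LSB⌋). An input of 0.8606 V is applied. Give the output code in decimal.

code 5035

Full-scale span = 1.4 V; LSB = 1.4/2^13 = 170.90 µV.
(0.8606 − 0) / 0.000170898 = 5035.739 LSBs.
⌊·⌋(5035.739) = 5035.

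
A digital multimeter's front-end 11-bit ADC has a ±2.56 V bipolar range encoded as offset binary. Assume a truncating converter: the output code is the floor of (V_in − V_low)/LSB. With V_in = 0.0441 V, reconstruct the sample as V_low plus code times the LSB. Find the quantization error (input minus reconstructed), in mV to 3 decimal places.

LSB = 5.12/2^11 = 2.500 mV.
(V_in − V_low)/LSB = (0.0441 − (−2.56))/0.0025 = 1041.6400 → code 1041 (floor).
Code 1041 maps back to (−2.56) + 1041×0.0025 V = 0.0425 V.
Difference: 0.0016 V → 1.600 mV.

1.600 mV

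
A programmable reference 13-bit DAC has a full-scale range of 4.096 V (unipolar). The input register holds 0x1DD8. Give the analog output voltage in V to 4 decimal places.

LSB = 4.096 V / 2^13 = 0.500 mV.
Code 0x1DD8 = 7640 decimal.
V_out = 0 + 7640 × 0.0005 V = 3.82 V.

3.8200 V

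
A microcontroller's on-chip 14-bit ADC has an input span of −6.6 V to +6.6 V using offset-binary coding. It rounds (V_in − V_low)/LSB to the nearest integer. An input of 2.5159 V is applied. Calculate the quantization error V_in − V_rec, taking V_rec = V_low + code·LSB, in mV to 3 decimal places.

-0.189 mV

LSB = 13.2/2^14 = 0.806 mV.
(2.5159 − (−6.6))/0.000805664 = 11314.7656; round gives code 11315.
V_rec = (−6.6) + 11315·0.000805664 = 2.5160889 V.
Error = 2.5159 − 2.5160889 = -0.000188867 V = -0.189 mV.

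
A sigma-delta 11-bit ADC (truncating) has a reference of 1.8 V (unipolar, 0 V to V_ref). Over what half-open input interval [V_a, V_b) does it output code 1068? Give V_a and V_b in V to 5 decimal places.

LSB = 1.8/2^11 = 0.879 mV.
V_a = V_low + 1068·LSB = 0.938672 V; V_b = V_low + 1069·LSB = 0.939551 V.

[0.93867 V, 0.93955 V)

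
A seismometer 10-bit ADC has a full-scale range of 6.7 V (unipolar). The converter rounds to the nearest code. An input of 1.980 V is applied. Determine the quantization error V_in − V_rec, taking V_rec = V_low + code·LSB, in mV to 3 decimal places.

One LSB is 6.7 V / 1024 = 6.543 mV.
(1.980 − 0)/0.00654297 = 302.6149; round gives code 303.
Reconstructed: 1.9825195 V.
Difference: -0.00251953 V → -2.520 mV.

-2.520 mV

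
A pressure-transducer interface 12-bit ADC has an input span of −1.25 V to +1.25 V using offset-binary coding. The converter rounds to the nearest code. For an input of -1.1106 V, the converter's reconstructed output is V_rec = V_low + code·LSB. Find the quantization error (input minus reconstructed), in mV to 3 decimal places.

0.240 mV

LSB = 2.5/2^12 = 0.610 mV.
Scaled input = 228.3930 LSBs, so code = 228.
Code 228 maps back to (−1.25) + 228×0.000610352 V = -1.1108398 V.
Difference: 0.000239844 V → 0.240 mV.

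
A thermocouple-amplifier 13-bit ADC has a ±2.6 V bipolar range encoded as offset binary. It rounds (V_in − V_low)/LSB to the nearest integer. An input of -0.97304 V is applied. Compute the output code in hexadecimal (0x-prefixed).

Full-scale span = 5.2 V; LSB = 5.2/2^13 = 0.635 mV.
Input sits at 2563.088 steps above V_low.
Round → code 2563.
In hexadecimal (0x-prefixed): 0xA03.

code 0xA03 (decimal 2563)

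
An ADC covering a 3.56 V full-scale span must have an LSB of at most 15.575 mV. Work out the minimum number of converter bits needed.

Number of steps required ≥ 3.56 V / 15.575 mV = 228.57.
Need 2^N ≥ 228.57; 2^7 = 128, 2^8 = 256.
Minimum N = 8.

8 bits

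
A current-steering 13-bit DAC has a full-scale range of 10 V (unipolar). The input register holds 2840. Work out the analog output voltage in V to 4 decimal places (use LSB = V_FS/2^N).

LSB = 10 V / 2^13 = 1.221 mV.
V_out = 0 + 2840 × 0.0012207 V = 3.4668 V.

3.4668 V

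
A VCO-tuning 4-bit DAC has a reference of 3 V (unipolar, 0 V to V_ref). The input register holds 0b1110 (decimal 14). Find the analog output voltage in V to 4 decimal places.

2.6250 V

LSB = 3 V / 2^4 = 187.500 mV.
Code 0b1110 = 14 decimal.
V_out = 0 + 14 × 0.1875 V = 2.625 V.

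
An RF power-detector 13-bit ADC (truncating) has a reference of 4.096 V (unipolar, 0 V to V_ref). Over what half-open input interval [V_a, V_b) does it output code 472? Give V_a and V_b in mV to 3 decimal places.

LSB = 4.096/2^13 = 0.500 mV.
V_a = V_low + 472·LSB = 0.236 V; V_b = V_low + 473·LSB = 0.2365 V.

[236.000 mV, 236.500 mV)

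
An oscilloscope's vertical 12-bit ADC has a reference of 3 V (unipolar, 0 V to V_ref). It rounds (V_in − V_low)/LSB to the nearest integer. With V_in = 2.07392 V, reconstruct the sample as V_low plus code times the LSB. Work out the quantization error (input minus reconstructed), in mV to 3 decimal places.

-0.299 mV

LSB = 3/2^12 = 0.732 mV.
(V_in − V_low)/LSB = (2.07392 − 0)/0.000732422 = 2831.5921 → code 2832 (round).
V_rec = 0 + 2832·0.000732422 = 2.0742188 V.
Difference: -0.00029875 V → -0.299 mV.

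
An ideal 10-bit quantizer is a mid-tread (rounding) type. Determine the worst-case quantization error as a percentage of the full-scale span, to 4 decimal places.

0.0488 %

Rounding → worst-case error = ½ LSB = V_FS/2^11, so 100/2048 = 0.0488281 % of full scale.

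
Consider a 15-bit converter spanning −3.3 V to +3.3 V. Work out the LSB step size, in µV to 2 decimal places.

Full-scale span = 6.6 V.
LSB = 6.6 / 2^15 = 6.6 / 32768 = 0.000201416 V = 201.42 µV.

201.42 µV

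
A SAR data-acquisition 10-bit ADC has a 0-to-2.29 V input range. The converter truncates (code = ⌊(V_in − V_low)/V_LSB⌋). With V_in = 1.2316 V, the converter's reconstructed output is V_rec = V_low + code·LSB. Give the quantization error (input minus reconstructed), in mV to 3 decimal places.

LSB = 2.29/2^10 = 2.236 mV.
Scaled input = 550.7242 LSBs, so code = 550.
V_rec = 0 + 550·0.00223633 = 1.2299805 V.
V_in − V_rec = 0.00161953 V = 1.620 mV.

1.620 mV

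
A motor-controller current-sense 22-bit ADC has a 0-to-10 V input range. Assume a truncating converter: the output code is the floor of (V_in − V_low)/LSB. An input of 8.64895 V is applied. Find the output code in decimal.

code 3627632

Full-scale span = 10 V; LSB = 10/2^22 = 2.38 µV.
(8.64895 − 0) / 2.38419e-06 = 3627632.558 LSBs.
Floor → code 3627632.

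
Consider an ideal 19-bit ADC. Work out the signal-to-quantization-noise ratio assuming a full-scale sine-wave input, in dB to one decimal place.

SNR ≈ 6.02·N + 1.76 dB = 6.02·19 + 1.76 = 116.14 dB.

116.1 dB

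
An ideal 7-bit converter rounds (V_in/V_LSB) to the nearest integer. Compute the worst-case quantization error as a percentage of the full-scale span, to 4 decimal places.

Rounding → worst-case error = ½ LSB = V_FS/2^8, so 100/256 = 0.390625 % of full scale.

0.3906 %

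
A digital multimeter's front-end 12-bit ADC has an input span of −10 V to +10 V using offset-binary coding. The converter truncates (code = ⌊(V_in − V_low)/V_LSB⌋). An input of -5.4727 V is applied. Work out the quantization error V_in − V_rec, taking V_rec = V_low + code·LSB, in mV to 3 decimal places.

LSB = 20/2^12 = 4.883 mV.
(V_in − V_low)/LSB = (-5.4727 − (−10))/0.00488281 = 927.1910 → code 927 (floor).
Code 927 maps back to (−10) + 927×0.00488281 V = -5.4736328 V.
V_in − V_rec = 0.000932813 V = 0.933 mV.

0.933 mV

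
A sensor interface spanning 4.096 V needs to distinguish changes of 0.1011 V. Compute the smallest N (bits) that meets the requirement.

6 bits

Number of steps required ≥ 4.096 V / 0.1011 V = 40.51.
Need 2^N ≥ 40.51; 2^5 = 32, 2^6 = 64.
Minimum N = 6.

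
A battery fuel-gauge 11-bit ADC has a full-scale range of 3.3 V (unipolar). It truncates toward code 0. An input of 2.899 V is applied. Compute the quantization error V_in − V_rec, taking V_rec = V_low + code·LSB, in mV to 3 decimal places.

0.221 mV

One LSB is 3.3 V / 2048 = 1.611 mV.
Scaled input = 1799.1370 LSBs, so code = 1799.
V_rec = 0 + 1799·0.00161133 = 2.8987793 V.
Difference: 0.000220703 V → 0.221 mV.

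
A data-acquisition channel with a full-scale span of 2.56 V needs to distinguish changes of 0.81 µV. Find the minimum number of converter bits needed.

Number of steps required ≥ 2.56 V / 0.81 µV = 3160493.83.
Need 2^N ≥ 3160493.83; 2^21 = 2097152, 2^22 = 4194304.
Minimum N = 22.

22 bits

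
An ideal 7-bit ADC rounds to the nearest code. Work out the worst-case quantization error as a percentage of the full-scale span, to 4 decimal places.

Rounding → worst-case error = ½ LSB = V_FS/2^8, so 100/256 = 0.390625 % of full scale.

0.3906 %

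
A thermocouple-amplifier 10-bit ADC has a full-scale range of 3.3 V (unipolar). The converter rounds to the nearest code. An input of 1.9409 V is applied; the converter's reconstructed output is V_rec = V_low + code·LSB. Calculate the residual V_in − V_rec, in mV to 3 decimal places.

LSB = 3.3/2^10 = 3.223 mV.
Scaled input = 602.2672 LSBs, so code = 602.
Code 602 maps back to 0 + 602×0.00322266 V = 1.9400391 V.
V_in − V_rec = 0.000860938 V = 0.861 mV.

0.861 mV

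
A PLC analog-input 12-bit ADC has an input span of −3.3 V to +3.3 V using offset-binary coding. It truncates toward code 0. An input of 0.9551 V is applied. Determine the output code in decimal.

With 4096 levels over 6.6 V, one step is 1.611 mV.
(0.9551 − (−3.3)) / 0.00161133 = 2640.741 LSBs.
Floor → code 2640.

code 2640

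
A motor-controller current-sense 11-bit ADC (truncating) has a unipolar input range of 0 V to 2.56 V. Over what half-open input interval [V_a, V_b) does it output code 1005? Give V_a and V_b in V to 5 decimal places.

LSB = 2.56/2^11 = 1.250 mV.
V_a = V_low + 1005·LSB = 1.25625 V; V_b = V_low + 1006·LSB = 1.2575 V.

[1.25625 V, 1.25750 V)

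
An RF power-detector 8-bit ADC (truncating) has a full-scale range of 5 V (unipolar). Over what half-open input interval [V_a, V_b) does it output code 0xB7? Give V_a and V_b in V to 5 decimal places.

[3.57422 V, 3.59375 V)

LSB = 5/2^8 = 19.531 mV.
Code 0xB7 = 183 decimal.
V_a = V_low + 183·LSB = 3.57422 V; V_b = V_low + 184·LSB = 3.59375 V.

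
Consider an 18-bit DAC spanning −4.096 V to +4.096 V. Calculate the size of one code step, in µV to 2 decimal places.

Full-scale span = 8.192 V.
LSB = 8.192 / 2^18 = 8.192 / 262144 = 3.125e-05 V = 31.25 µV.

31.25 µV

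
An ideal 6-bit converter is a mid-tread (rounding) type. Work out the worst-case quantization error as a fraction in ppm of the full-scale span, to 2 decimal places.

7812.50 ppm

Rounding → worst-case error = ½ LSB = V_FS/2^7, so 1e+06/128 = 7812.5 ppm of full scale.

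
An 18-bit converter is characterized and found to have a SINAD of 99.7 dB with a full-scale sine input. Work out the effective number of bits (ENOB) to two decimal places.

16.27 bits

ENOB = (SINAD − 1.76) / 6.02 = (99.7 − 1.76)/6.02 = 16.269.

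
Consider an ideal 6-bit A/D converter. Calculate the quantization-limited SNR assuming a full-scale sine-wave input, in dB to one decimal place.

SNR ≈ 6.02·N + 1.76 dB = 6.02·6 + 1.76 = 37.88 dB.

37.9 dB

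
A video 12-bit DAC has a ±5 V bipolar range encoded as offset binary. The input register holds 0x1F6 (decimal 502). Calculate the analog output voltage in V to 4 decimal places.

LSB = 10 V / 2^12 = 2.441 mV.
Code 0x1F6 = 502 decimal.
V_out = (−5) + 502 × 0.00244141 V = -3.77441 V.

-3.7744 V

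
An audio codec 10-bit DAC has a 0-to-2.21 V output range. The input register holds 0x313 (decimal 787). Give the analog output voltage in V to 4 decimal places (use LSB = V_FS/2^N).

1.6985 V

LSB = 2.21 V / 2^10 = 2.158 mV.
Code 0x313 = 787 decimal.
V_out = 0 + 787 × 0.0021582 V = 1.69851 V.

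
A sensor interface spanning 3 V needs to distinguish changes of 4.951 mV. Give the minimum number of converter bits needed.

10 bits

Number of steps required ≥ 3 V / 4.951 mV = 605.94.
Need 2^N ≥ 605.94; 2^9 = 512, 2^10 = 1024.
Minimum N = 10.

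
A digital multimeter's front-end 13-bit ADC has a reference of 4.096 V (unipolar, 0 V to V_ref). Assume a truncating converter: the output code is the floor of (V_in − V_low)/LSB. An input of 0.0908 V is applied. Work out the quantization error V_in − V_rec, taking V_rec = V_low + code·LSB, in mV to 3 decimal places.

Step size: 4.096 V ÷ 2^13 = 0.500 mV.
(0.0908 − 0)/0.0005 = 181.6000; ⌊·⌋ gives code 181.
V_rec = 0 + 181·0.0005 = 0.0905 V.
V_in − V_rec = 0.0003 V = 0.300 mV.

0.300 mV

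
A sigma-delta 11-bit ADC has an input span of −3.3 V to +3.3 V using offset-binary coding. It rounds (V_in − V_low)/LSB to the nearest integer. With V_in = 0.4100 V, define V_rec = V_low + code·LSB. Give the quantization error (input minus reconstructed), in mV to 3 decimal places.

0.723 mV

One LSB is 6.6 V / 2048 = 3.223 mV.
(V_in − V_low)/LSB = (0.4100 − (−3.3))/0.00322266 = 1151.2242 → code 1151 (round).
Reconstructed: 0.40927734 V.
Error = 0.4100 − 0.40927734 = 0.000722656 V = 0.723 mV.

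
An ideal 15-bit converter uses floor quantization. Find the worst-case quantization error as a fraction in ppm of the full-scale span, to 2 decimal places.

Truncating → worst-case error = 1 LSB = V_FS/2^15, so 1e+06/32768 = 30.5176 ppm of full scale.

30.52 ppm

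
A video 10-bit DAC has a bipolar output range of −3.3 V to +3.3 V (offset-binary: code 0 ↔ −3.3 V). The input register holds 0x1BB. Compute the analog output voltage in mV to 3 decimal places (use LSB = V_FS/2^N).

LSB = 6.6 V / 2^10 = 6.445 mV.
Code 0x1BB = 443 decimal.
V_out = (−3.3) + 443 × 0.00644531 V = -0.444727 V.
= -444.727 mV.

-444.727 mV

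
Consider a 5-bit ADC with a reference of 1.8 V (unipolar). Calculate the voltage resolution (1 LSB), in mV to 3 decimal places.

56.250 mV

Full-scale span = 1.8 V.
LSB = 1.8 / 2^5 = 1.8 / 32 = 0.05625 V = 56.250 mV.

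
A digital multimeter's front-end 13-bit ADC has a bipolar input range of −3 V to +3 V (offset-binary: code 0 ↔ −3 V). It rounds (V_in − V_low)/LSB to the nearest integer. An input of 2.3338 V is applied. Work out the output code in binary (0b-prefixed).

Full-scale span = 6 V; LSB = 6/2^13 = 0.732 mV.
(V_in − V_low)/LSB = (2.3338 − (−3)) / 0.000732422 = 7282.415.
Round → code 7282.
In binary (0b-prefixed): 0b1110001110010.

code 0b1110001110010 (decimal 7282)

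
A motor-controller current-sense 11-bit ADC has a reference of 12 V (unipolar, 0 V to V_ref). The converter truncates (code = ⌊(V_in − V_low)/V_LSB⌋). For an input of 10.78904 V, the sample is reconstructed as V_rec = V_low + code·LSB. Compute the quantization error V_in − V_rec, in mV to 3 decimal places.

1.931 mV

Step size: 12 V ÷ 2^11 = 5.859 mV.
(10.78904 − 0)/0.00585938 = 1841.3295; ⌊·⌋ gives code 1841.
Code 1841 maps back to 0 + 1841×0.00585938 V = 10.787109 V.
Error = 10.78904 − 10.787109 = 0.00193063 V = 1.931 mV.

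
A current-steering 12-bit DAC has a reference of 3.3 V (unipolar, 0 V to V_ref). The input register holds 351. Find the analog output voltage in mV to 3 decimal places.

LSB = 3.3 V / 2^12 = 0.806 mV.
V_out = 0 + 351 × 0.000805664 V = 0.282788 V.
= 282.788 mV.

282.788 mV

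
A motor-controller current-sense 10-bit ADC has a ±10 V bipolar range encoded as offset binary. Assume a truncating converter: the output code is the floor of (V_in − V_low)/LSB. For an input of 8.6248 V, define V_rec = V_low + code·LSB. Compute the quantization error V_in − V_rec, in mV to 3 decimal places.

LSB = 20/2^10 = 19.531 mV.
(V_in − V_low)/LSB = (8.6248 − (−10))/0.0195312 = 953.5898 → code 953 (floor).
Reconstructed: 8.6132812 V.
Error = 8.6248 − 8.6132812 = 0.0115187 V = 11.519 mV.

11.519 mV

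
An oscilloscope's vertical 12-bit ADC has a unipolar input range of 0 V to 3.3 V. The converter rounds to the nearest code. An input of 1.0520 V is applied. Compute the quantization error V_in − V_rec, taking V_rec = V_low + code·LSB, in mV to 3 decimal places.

LSB = 3.3/2^12 = 0.806 mV.
Scaled input = 1305.7552 LSBs, so code = 1306.
Code 1306 maps back to 0 + 1306×0.000805664 V = 1.0521973 V.
Difference: -0.000197266 V → -0.197 mV.

-0.197 mV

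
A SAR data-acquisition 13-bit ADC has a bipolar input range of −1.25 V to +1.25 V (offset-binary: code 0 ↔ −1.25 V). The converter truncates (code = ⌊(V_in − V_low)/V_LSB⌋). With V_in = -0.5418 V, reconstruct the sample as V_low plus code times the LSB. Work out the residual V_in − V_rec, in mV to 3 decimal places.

Step size: 2.5 V ÷ 2^13 = 305.18 µV.
(V_in − V_low)/LSB = (-0.5418 − (−1.25))/0.000305176 = 2320.6298 → code 2320 (floor).
Reconstructed: -0.54199219 V.
V_in − V_rec = 0.000192188 V = 0.192 mV.

0.192 mV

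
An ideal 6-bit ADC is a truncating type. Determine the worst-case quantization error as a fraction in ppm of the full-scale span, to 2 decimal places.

Truncating → worst-case error = 1 LSB = V_FS/2^6, so 1e+06/64 = 15625 ppm of full scale.

15625.00 ppm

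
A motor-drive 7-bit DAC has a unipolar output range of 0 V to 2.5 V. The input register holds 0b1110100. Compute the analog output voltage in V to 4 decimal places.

2.2656 V

LSB = 2.5 V / 2^7 = 19.531 mV.
Code 0b1110100 = 116 decimal.
V_out = 0 + 116 × 0.0195312 V = 2.26562 V.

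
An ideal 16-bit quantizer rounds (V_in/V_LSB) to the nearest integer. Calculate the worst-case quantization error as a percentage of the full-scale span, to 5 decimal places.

Rounding → worst-case error = ½ LSB = V_FS/2^17, so 100/131072 = 0.000762939 % of full scale.

0.00076 %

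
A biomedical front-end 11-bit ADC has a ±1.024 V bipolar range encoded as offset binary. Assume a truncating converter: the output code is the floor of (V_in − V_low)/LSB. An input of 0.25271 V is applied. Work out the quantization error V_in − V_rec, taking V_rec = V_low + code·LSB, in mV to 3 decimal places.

LSB = 2.048/2^11 = 1.000 mV.
(V_in − V_low)/LSB = (0.25271 − (−1.024))/0.001 = 1276.7100 → code 1276 (floor).
V_rec = (−1.024) + 1276·0.001 = 0.252 V.
Error = 0.25271 − 0.252 = 0.00071 V = 0.710 mV.

0.710 mV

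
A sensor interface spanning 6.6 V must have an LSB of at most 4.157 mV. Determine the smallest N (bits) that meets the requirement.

11 bits

Number of steps required ≥ 6.6 V / 4.157 mV = 1587.68.
Need 2^N ≥ 1587.68; 2^10 = 1024, 2^11 = 2048.
Minimum N = 11.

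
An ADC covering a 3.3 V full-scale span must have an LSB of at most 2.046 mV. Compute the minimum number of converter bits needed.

11 bits

Number of steps required ≥ 3.3 V / 2.046 mV = 1612.90.
Need 2^N ≥ 1612.90; 2^10 = 1024, 2^11 = 2048.
Minimum N = 11.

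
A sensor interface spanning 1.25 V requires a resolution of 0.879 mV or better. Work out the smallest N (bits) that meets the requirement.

11 bits

Number of steps required ≥ 1.25 V / 0.879 mV = 1422.07.
Need 2^N ≥ 1422.07; 2^10 = 1024, 2^11 = 2048.
Minimum N = 11.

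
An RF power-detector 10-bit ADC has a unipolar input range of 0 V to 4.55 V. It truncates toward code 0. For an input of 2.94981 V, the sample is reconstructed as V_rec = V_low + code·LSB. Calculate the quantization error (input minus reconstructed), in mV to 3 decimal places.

3.863 mV

LSB = 4.55/2^10 = 4.443 mV.
(V_in − V_low)/LSB = (2.94981 − 0)/0.00444336 = 663.8693 → code 663 (floor).
Code 663 maps back to 0 + 663×0.00444336 V = 2.9459473 V.
Error = 2.94981 − 2.9459473 = 0.00386273 V = 3.863 mV.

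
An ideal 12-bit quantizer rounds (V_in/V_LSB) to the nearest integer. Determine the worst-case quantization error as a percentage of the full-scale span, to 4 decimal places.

0.0122 %

Rounding → worst-case error = ½ LSB = V_FS/2^13, so 100/8192 = 0.012207 % of full scale.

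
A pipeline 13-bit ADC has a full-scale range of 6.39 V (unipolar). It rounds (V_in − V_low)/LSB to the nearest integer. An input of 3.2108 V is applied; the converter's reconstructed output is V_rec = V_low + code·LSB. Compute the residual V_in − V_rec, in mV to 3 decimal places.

0.199 mV

Step size: 6.39 V ÷ 2^13 = 0.780 mV.
(3.2108 − 0)/0.000780029 = 4116.2556; round gives code 4116.
Code 4116 maps back to 0 + 4116×0.000780029 V = 3.2106006 V.
V_in − V_rec = 0.000199414 V = 0.199 mV.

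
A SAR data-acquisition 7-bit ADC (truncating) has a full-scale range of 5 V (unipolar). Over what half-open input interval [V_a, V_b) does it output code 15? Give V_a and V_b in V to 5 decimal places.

[0.58594 V, 0.62500 V)

LSB = 5/2^7 = 39.062 mV.
V_a = V_low + 15·LSB = 0.585938 V; V_b = V_low + 16·LSB = 0.625 V.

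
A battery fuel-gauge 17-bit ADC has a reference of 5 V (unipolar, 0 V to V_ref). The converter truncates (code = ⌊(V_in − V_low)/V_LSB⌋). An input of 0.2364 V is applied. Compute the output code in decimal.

code 6197

Full-scale span = 5 V; LSB = 5/2^17 = 38.15 µV.
(0.2364 − 0) / 3.8147e-05 = 6197.084 LSBs.
So the output code is 6197.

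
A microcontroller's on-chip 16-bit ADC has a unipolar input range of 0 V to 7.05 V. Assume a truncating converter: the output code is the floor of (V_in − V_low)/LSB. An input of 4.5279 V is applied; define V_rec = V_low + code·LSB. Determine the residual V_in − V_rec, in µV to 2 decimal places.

Step size: 7.05 V ÷ 2^16 = 107.57 µV.
Scaled input = 42090.8446 LSBs, so code = 42090.
V_rec = 0 + 42090·0.000107574 = 4.5278091 V.
Error = 4.5279 − 4.5278091 = 9.08569e-05 V = 90.86 µV.

90.86 µV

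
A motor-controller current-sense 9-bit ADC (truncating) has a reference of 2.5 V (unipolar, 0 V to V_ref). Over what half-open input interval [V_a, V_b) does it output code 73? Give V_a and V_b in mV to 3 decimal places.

LSB = 2.5/2^9 = 4.883 mV.
V_a = V_low + 73·LSB = 0.356445 V; V_b = V_low + 74·LSB = 0.361328 V.

[356.445 mV, 361.328 mV)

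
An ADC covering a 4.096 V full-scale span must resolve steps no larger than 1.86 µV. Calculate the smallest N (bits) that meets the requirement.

22 bits

Number of steps required ≥ 4.096 V / 1.86 µV = 2202150.54.
Need 2^N ≥ 2202150.54; 2^21 = 2097152, 2^22 = 4194304.
Minimum N = 22.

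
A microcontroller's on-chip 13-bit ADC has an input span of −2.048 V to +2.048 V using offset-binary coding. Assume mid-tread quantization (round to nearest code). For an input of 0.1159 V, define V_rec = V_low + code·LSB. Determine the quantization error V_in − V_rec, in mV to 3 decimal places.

-0.100 mV

Step size: 4.096 V ÷ 2^13 = 0.500 mV.
(V_in − V_low)/LSB = (0.1159 − (−2.048))/0.0005 = 4327.8000 → code 4328 (round).
Reconstructed: 0.116 V.
Difference: -0.0001 V → -0.100 mV.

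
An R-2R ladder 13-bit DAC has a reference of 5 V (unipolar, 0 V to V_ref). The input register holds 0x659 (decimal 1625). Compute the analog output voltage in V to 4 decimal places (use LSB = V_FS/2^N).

LSB = 5 V / 2^13 = 0.610 mV.
Code 0x659 = 1625 decimal.
V_out = 0 + 1625 × 0.000610352 V = 0.991821 V.

0.9918 V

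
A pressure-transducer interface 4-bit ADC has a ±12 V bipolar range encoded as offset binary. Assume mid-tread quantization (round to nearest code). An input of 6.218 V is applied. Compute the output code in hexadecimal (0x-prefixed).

code 0xC (decimal 12)

With 16 levels over 24 V, one step is 1.5000 V.
(V_in − V_low)/LSB = (6.218 − (−12)) / 1.5 = 12.145.
So the output code is 12.
In hexadecimal (0x-prefixed): 0xC.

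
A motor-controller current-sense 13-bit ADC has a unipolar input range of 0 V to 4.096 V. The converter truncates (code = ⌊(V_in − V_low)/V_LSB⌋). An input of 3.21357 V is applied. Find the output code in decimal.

code 6427

LSB = 4.096 V / 8192 = 0.500 mV.
Input sits at 6427.140 steps above V_low.
⌊·⌋(6427.140) = 6427.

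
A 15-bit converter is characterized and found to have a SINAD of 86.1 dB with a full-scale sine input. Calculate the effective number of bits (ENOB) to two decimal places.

ENOB = (SINAD − 1.76) / 6.02 = (86.1 − 1.76)/6.02 = 14.010.

14.01 bits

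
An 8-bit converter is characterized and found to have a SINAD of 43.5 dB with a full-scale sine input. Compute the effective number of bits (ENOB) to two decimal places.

ENOB = (SINAD − 1.76) / 6.02 = (43.5 − 1.76)/6.02 = 6.934.

6.93 bits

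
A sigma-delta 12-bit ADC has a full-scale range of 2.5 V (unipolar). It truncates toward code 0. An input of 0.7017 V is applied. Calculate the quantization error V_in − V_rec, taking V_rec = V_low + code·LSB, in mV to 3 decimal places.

0.406 mV

Step size: 2.5 V ÷ 2^12 = 0.610 mV.
(0.7017 − 0)/0.000610352 = 1149.6653; ⌊·⌋ gives code 1149.
Code 1149 maps back to 0 + 1149×0.000610352 V = 0.70129395 V.
Difference: 0.000406055 V → 0.406 mV.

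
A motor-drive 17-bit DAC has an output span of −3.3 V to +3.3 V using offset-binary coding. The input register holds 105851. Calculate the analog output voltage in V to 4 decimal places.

2.0300 V

LSB = 6.6 V / 2^17 = 50.35 µV.
V_out = (−3.3) + 105851 × 5.0354e-05 V = 2.03002 V.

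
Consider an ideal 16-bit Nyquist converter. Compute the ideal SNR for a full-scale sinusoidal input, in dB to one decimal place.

SNR ≈ 6.02·N + 1.76 dB = 6.02·16 + 1.76 = 98.08 dB.

98.1 dB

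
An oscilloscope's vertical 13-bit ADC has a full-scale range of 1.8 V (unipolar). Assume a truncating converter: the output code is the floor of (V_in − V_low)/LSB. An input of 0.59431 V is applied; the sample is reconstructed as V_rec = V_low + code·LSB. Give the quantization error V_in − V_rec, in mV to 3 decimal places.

LSB = 1.8/2^13 = 219.73 µV.
Scaled input = 2704.7708 LSBs, so code = 2704.
Reconstructed: 0.59414062 V.
Error = 0.59431 − 0.59414062 = 0.000169375 V = 0.169 mV.

0.169 mV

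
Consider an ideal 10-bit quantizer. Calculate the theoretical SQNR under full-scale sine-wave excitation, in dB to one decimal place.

SNR ≈ 6.02·N + 1.76 dB = 6.02·10 + 1.76 = 61.96 dB.

62.0 dB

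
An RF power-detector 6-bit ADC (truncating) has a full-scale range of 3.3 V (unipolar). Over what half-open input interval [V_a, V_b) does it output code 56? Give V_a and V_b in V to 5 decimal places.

LSB = 3.3/2^6 = 51.562 mV.
V_a = V_low + 56·LSB = 2.8875 V; V_b = V_low + 57·LSB = 2.93906 V.

[2.88750 V, 2.93906 V)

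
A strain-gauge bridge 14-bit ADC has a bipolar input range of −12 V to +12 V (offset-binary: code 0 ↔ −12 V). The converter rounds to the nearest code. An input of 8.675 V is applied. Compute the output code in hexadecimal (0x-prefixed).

code 0x3722 (decimal 14114)

Full-scale span = 24 V; LSB = 24/2^14 = 1.465 mV.
(V_in − V_low)/LSB = (8.675 − (−12)) / 0.00146484 = 14114.133.
round(14114.133) = 14114.
In hexadecimal (0x-prefixed): 0x3722.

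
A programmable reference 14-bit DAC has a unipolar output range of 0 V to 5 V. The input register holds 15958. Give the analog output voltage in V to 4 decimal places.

LSB = 5 V / 2^14 = 305.18 µV.
V_out = 0 + 15958 × 0.000305176 V = 4.87 V.

4.8700 V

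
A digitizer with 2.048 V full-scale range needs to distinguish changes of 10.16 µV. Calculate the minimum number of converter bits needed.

Number of steps required ≥ 2.048 V / 10.16 µV = 201574.80.
Need 2^N ≥ 201574.80; 2^17 = 131072, 2^18 = 262144.
Minimum N = 18.

18 bits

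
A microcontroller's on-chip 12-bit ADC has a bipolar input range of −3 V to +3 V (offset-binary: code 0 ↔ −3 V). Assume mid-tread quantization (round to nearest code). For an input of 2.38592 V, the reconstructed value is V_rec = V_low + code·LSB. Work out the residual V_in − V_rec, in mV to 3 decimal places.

One LSB is 6 V / 4096 = 1.465 mV.
(V_in − V_low)/LSB = (2.38592 − (−3))/0.00146484 = 3676.7881 → code 3677 (round).
V_rec = (−3) + 3677·0.00146484 = 2.3862305 V.
Difference: -0.000310469 V → -0.310 mV.

-0.310 mV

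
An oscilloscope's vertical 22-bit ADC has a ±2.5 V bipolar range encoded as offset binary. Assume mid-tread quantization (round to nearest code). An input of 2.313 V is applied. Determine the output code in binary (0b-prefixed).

Full-scale span = 5 V; LSB = 5/2^22 = 1.19 µV.
(2.313 − (−2.5)) / 1.19209e-06 = 4037437.030 LSBs.
Round → code 4037437.
In binary (0b-prefixed): 0b1111011001101100111101.

code 0b1111011001101100111101 (decimal 4037437)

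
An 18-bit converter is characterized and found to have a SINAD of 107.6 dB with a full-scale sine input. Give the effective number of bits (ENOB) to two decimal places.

17.58 bits

ENOB = (SINAD − 1.76) / 6.02 = (107.6 − 1.76)/6.02 = 17.581.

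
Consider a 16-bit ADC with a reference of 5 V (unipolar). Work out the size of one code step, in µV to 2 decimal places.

76.29 µV

Full-scale span = 5 V.
LSB = 5 / 2^16 = 5 / 65536 = 7.62939e-05 V = 76.29 µV.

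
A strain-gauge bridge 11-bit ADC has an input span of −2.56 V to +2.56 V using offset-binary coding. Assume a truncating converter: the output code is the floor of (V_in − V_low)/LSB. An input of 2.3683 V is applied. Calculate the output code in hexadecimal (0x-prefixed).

Full-scale span = 5.12 V; LSB = 5.12/2^11 = 2.500 mV.
(2.3683 − (−2.56)) / 0.0025 = 1971.320 LSBs.
Floor → code 1971.
In hexadecimal (0x-prefixed): 0x7B3.

code 0x7B3 (decimal 1971)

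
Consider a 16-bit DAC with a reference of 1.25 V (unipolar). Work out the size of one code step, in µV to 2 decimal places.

19.07 µV

Full-scale span = 1.25 V.
LSB = 1.25 / 2^16 = 1.25 / 65536 = 1.90735e-05 V = 19.07 µV.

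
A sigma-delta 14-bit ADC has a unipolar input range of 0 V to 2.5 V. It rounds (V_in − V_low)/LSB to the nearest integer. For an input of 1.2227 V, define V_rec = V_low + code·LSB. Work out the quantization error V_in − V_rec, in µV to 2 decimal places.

13.23 µV

Step size: 2.5 V ÷ 2^14 = 152.59 µV.
Scaled input = 8013.0867 LSBs, so code = 8013.
V_rec = 0 + 8013·0.000152588 = 1.2226868 V.
Difference: 1.32324e-05 V → 13.23 µV.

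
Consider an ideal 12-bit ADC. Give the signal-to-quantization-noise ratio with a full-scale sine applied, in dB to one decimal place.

SNR ≈ 6.02·N + 1.76 dB = 6.02·12 + 1.76 = 74.00 dB.

74.0 dB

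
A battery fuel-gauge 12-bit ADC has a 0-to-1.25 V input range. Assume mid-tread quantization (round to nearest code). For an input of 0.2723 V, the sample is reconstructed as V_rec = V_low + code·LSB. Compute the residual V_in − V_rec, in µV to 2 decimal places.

LSB = 1.25/2^12 = 305.18 µV.
(V_in − V_low)/LSB = (0.2723 − 0)/0.000305176 = 892.2726 → code 892 (round).
V_rec = 0 + 892·0.000305176 = 0.2722168 V.
Error = 0.2723 − 0.2722168 = 8.32031e-05 V = 83.20 µV.

83.20 µV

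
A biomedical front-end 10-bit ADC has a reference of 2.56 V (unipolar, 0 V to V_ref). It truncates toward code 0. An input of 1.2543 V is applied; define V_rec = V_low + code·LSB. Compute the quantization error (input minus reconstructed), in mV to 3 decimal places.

One LSB is 2.56 V / 1024 = 2.500 mV.
(1.2543 − 0)/0.0025 = 501.7200; ⌊·⌋ gives code 501.
V_rec = 0 + 501·0.0025 = 1.2525 V.
Error = 1.2543 − 1.2525 = 0.0018 V = 1.800 mV.

1.800 mV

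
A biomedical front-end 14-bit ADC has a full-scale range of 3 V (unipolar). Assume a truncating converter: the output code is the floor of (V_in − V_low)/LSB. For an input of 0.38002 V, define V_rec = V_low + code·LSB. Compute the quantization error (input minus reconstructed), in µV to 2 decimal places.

76.15 µV

Step size: 3 V ÷ 2^14 = 183.11 µV.
(V_in − V_low)/LSB = (0.38002 − 0)/0.000183105 = 2075.4159 → code 2075 (floor).
Reconstructed: 0.37994385 V.
V_in − V_rec = 7.61523e-05 V = 76.15 µV.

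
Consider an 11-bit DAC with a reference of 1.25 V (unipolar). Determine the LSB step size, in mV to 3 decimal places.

Full-scale span = 1.25 V.
LSB = 1.25 / 2^11 = 1.25 / 2048 = 0.000610352 V = 0.610 mV.

0.610 mV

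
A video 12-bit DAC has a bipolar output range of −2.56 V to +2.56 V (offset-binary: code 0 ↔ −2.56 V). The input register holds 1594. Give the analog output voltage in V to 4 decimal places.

-0.5675 V

LSB = 5.12 V / 2^12 = 1.250 mV.
V_out = (−2.56) + 1594 × 0.00125 V = -0.5675 V.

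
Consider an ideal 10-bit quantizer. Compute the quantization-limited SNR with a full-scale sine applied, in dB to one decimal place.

SNR ≈ 6.02·N + 1.76 dB = 6.02·10 + 1.76 = 61.96 dB.

62.0 dB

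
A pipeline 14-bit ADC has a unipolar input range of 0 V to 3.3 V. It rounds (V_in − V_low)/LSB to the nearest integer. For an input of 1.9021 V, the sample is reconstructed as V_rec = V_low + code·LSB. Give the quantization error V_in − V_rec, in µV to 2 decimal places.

-72.85 µV

LSB = 3.3/2^14 = 201.42 µV.
(V_in − V_low)/LSB = (1.9021 − 0)/0.000201416 = 9443.6383 → code 9444 (round).
Reconstructed: 1.9021729 V.
Error = 1.9021 − 1.9021729 = -7.28516e-05 V = -72.85 µV.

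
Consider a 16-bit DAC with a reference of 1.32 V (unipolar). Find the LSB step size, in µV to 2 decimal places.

Full-scale span = 1.32 V.
LSB = 1.32 / 2^16 = 1.32 / 65536 = 2.01416e-05 V = 20.14 µV.

20.14 µV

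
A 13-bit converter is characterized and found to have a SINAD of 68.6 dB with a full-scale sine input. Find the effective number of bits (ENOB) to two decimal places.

ENOB = (SINAD − 1.76) / 6.02 = (68.6 − 1.76)/6.02 = 11.103.

11.10 bits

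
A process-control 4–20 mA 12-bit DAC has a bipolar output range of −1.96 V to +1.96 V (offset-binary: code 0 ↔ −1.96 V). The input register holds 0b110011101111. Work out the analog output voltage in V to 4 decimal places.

1.2087 V

LSB = 3.92 V / 2^12 = 0.957 mV.
Code 0b110011101111 = 3311 decimal.
V_out = (−1.96) + 3311 × 0.000957031 V = 1.20873 V.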